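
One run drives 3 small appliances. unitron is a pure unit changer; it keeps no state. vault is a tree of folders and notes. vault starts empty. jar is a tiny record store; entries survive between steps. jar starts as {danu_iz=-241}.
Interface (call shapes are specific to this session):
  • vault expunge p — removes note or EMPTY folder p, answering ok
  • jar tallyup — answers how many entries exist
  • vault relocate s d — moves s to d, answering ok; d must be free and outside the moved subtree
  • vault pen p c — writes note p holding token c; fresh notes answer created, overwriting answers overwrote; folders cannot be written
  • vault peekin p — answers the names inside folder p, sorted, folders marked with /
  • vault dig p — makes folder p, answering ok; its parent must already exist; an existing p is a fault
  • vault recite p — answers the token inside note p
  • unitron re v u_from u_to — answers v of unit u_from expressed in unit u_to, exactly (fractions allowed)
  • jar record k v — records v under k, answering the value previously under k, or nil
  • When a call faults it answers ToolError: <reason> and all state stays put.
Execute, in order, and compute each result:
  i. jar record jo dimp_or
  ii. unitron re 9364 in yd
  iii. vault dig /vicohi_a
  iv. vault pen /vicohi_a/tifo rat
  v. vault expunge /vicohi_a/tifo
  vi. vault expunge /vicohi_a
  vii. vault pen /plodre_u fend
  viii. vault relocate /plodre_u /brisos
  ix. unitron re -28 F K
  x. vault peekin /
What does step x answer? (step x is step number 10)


~$ jar record k: jo v: dimp_or
[out] nil
~$ unitron re v: 9364 u_from: in u_to: yd
[out] 2341/9
~$ vault dig p: /vicohi_a
[out] ok
~$ vault pen p: /vicohi_a/tifo c: rat
[out] created
~$ vault expunge p: /vicohi_a/tifo
[out] ok
~$ vault expunge p: /vicohi_a
[out] ok
~$ vault pen p: /plodre_u c: fend
[out] created
~$ vault relocate s: /plodre_u d: /brisos
[out] ok
~$ unitron re v: -28 u_from: F u_to: K
[out] 14389/60
~$ vault peekin p: /
[out] [brisos]

Answer: [brisos]


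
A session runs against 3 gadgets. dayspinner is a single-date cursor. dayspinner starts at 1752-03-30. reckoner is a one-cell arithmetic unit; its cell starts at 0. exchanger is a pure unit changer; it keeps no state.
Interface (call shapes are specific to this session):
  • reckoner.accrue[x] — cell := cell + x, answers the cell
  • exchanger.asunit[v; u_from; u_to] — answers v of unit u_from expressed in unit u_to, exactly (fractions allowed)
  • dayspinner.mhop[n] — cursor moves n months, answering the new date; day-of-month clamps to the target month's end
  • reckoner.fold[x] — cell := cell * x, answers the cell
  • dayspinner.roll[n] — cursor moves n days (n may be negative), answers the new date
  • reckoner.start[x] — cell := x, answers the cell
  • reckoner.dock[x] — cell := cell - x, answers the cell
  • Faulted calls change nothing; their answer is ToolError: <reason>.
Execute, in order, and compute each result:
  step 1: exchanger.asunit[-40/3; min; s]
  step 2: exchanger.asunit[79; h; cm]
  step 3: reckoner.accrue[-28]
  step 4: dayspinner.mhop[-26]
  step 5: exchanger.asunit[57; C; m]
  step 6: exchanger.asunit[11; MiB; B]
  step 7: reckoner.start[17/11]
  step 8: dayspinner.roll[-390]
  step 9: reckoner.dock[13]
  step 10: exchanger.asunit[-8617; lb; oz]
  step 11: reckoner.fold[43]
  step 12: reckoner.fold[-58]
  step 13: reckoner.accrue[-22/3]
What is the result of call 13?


>>> exchanger.asunit -40/3 min s
= -800
>>> exchanger.asunit 79 h cm
= ToolError: incompatible units
>>> reckoner.accrue -28
= -28
>>> dayspinner.mhop -26
= 1750-01-30
>>> exchanger.asunit 57 C m
= ToolError: incompatible units
>>> exchanger.asunit 11 MiB B
= 11534336
>>> reckoner.start 17/11
= 17/11
>>> dayspinner.roll -390
= 1749-01-05
>>> reckoner.dock 13
= -126/11
>>> exchanger.asunit -8617 lb oz
= -137872
>>> reckoner.fold 43
= -5418/11
>>> reckoner.fold -58
= 314244/11
>>> reckoner.accrue -22/3
= 942490/33

Answer: 942490/33


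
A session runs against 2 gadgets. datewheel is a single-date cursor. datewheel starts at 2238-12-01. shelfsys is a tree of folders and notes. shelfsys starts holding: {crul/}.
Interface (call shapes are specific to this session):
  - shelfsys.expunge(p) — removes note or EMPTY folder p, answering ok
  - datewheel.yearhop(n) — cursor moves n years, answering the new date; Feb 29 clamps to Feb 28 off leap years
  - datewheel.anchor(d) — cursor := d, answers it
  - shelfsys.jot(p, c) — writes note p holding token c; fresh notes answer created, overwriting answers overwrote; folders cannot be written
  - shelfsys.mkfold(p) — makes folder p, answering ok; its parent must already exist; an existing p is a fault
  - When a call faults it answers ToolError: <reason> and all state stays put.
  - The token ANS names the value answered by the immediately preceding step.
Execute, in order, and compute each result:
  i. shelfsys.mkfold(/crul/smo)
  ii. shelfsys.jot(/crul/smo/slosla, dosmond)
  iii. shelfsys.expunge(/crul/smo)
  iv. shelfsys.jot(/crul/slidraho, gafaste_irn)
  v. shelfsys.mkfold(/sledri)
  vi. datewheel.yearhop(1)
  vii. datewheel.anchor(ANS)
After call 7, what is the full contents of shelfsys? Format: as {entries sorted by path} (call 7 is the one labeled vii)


~$ shelfsys.mkfold p='/crul/smo'
:: ok
~$ shelfsys.jot p='/crul/smo/slosla' c='dosmond'
:: created
~$ shelfsys.expunge p='/crul/smo'
:: ToolError: not empty
~$ shelfsys.jot p='/crul/slidraho' c='gafaste_irn'
:: created
~$ shelfsys.mkfold p='/sledri'
:: ok
~$ datewheel.yearhop n='1'
:: 2239-12-01
~$ datewheel.anchor d='ANS'
:: 2239-12-01

Answer: {crul/, crul/slidraho=gafaste_irn, crul/smo/, crul/smo/slosla=dosmond, sledri/}


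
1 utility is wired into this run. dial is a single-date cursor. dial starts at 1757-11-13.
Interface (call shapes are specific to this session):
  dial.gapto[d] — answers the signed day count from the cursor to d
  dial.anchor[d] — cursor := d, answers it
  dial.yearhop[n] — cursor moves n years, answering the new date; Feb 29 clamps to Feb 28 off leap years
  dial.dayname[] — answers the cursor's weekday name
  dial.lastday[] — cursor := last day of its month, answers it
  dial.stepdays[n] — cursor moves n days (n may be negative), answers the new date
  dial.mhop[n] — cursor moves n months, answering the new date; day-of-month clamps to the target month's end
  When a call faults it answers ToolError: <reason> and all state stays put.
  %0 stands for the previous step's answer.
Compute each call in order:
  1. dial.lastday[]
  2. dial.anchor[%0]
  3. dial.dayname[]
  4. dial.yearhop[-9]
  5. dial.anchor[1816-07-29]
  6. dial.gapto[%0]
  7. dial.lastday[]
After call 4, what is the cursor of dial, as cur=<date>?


Answer: cur=1748-11-30

Derivation:
Step: lastday[]
Result: 1757-11-30
Step: anchor[d=%0]
Result: 1757-11-30
Step: dayname[]
Result: Wednesday
Step: yearhop[n=-9]
Result: 1748-11-30
Step: anchor[d=1816-07-29]
Result: 1816-07-29
Step: gapto[d=%0]
Result: 0
Step: lastday[]
Result: 1816-07-31


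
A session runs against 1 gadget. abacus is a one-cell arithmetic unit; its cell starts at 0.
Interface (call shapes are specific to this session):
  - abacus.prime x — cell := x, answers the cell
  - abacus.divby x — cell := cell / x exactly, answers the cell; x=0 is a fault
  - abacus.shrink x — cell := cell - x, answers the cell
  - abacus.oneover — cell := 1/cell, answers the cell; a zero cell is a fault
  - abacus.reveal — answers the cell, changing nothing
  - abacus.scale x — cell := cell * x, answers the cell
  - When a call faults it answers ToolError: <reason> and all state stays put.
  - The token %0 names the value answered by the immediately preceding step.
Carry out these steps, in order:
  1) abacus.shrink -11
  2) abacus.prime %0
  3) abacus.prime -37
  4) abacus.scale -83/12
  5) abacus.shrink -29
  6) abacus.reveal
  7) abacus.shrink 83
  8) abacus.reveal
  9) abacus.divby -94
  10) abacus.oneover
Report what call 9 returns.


I try abacus.shrink on x: -11, and observe 11.
Then abacus.prime on x: %0, and see 11.
Then abacus.prime on x: -37: -37.
Next I call abacus.scale on x: -83/12, → 3071/12.
Next I call abacus.shrink on x: -29, yielding 3419/12.
Calling abacus.reveal, yielding 3419/12.
Then abacus.shrink on x: 83, and observe 2423/12.
I run abacus.reveal, which returns 2423/12.
I try abacus.divby on x: -94, yielding -2423/1128.
Using abacus.oneover, and get -1128/2423.

Answer: -2423/1128


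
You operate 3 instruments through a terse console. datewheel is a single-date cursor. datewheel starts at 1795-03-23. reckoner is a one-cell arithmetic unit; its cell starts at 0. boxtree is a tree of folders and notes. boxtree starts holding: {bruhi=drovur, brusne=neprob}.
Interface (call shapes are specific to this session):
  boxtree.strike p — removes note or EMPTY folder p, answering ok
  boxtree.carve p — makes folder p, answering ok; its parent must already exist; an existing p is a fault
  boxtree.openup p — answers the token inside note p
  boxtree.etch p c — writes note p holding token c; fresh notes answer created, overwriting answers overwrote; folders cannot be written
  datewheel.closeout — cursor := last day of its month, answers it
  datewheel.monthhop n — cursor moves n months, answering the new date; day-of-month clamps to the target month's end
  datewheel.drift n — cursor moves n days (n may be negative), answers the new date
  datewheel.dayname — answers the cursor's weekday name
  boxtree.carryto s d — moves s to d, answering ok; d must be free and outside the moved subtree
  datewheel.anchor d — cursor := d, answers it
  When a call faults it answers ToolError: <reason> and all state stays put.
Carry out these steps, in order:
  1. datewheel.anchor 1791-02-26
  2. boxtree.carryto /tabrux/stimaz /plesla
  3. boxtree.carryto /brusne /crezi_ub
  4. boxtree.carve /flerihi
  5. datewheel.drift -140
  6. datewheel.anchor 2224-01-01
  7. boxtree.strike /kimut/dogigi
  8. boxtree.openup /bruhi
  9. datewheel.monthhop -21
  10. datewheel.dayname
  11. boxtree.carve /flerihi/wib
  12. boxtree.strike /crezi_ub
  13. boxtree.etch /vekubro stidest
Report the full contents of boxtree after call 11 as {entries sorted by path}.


>> datewheel.anchor(1791-02-26)
<< 1791-02-26
>> boxtree.carryto(/tabrux/stimaz, /plesla)
<< ToolError: not found
>> boxtree.carryto(/brusne, /crezi_ub)
<< ok
>> boxtree.carve(/flerihi)
<< ok
>> datewheel.drift(-140)
<< 1790-10-09
>> datewheel.anchor(2224-01-01)
<< 2224-01-01
>> boxtree.strike(/kimut/dogigi)
<< ToolError: not found
>> boxtree.openup(/bruhi)
<< drovur
>> datewheel.monthhop(-21)
<< 2222-04-01
>> datewheel.dayname()
<< Monday
>> boxtree.carve(/flerihi/wib)
<< ok
>> boxtree.strike(/crezi_ub)
<< ok
>> boxtree.etch(/vekubro, stidest)
<< created

Answer: {bruhi=drovur, crezi_ub=neprob, flerihi/, flerihi/wib/}


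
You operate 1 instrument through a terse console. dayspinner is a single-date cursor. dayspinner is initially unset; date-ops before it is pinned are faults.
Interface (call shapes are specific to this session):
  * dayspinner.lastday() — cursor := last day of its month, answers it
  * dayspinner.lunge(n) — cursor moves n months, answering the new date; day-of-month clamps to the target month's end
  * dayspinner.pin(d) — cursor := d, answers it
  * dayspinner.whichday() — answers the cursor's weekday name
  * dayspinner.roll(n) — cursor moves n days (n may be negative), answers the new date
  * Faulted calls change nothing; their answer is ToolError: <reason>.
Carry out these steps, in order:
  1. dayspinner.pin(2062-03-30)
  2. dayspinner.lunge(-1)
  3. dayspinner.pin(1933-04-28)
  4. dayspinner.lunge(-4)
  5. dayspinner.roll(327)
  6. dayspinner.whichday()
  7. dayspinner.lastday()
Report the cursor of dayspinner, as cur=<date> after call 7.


Answer: cur=1933-11-30

Derivation:
[in] dayspinner.pin d='2062-03-30'
[out] 2062-03-30
[in] dayspinner.lunge n='-1'
[out] 2062-02-28
[in] dayspinner.pin d='1933-04-28'
[out] 1933-04-28
[in] dayspinner.lunge n='-4'
[out] 1932-12-28
[in] dayspinner.roll n='327'
[out] 1933-11-20
[in] dayspinner.whichday
[out] Monday
[in] dayspinner.lastday
[out] 1933-11-30


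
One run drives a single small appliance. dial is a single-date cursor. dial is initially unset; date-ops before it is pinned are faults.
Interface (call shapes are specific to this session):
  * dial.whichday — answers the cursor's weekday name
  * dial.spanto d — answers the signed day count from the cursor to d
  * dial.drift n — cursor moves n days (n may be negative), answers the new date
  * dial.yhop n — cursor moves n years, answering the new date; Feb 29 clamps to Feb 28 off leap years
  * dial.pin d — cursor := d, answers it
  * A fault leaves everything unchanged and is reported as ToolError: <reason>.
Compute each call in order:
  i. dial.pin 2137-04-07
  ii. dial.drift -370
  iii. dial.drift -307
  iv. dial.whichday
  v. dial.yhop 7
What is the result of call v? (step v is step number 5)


Answer: 2142-05-31

Derivation:
-> dial.pin(d→2137-04-07)
<- 2137-04-07
-> dial.drift(n→-370)
<- 2136-04-02
-> dial.drift(n→-307)
<- 2135-05-31
-> dial.whichday()
<- Tuesday
-> dial.yhop(n→7)
<- 2142-05-31


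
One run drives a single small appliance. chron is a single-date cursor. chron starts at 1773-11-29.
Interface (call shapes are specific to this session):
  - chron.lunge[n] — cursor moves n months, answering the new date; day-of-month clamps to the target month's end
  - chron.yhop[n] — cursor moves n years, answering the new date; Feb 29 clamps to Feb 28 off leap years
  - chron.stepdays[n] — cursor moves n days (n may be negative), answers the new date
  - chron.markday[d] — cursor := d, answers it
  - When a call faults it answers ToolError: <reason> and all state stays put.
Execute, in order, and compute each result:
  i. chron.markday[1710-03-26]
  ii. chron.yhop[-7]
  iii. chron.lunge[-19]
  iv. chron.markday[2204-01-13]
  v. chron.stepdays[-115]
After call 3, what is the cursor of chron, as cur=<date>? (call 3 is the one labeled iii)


[in] markday d='1710-03-26'
:: 1710-03-26
[in] yhop n='-7'
:: 1703-03-26
[in] lunge n='-19'
:: 1701-08-26
[in] markday d='2204-01-13'
:: 2204-01-13
[in] stepdays n='-115'
:: 2203-09-20

Answer: cur=1701-08-26


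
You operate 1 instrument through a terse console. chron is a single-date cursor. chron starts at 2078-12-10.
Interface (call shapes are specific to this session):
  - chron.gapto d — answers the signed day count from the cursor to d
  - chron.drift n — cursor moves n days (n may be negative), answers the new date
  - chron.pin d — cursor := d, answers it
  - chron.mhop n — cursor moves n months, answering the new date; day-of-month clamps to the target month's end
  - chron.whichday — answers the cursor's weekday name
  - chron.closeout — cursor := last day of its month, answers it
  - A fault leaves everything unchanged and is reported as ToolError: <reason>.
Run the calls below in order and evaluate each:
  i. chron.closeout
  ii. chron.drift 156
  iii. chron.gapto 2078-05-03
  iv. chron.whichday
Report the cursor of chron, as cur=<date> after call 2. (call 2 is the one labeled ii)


Answer: cur=2079-06-05

Derivation:
! chron.closeout() == 2078-12-31
! chron.drift(156) == 2079-06-05
! chron.gapto(2078-05-03) == -398
! chron.whichday() == Monday


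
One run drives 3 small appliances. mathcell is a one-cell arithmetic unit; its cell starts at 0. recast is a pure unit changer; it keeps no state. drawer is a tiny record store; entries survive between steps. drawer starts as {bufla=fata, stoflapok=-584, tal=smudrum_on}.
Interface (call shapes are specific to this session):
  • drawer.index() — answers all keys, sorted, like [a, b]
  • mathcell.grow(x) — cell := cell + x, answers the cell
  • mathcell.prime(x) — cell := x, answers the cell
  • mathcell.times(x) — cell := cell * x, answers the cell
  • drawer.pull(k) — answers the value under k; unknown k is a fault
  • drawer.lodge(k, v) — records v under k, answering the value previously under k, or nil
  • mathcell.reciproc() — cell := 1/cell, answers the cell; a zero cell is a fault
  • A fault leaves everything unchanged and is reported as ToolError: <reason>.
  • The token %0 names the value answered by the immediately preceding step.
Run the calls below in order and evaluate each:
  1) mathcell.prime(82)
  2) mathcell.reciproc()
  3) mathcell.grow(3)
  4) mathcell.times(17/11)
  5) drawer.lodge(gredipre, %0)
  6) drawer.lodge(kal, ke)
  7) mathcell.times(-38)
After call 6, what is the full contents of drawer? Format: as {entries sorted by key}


Answer: {bufla=fata, gredipre=4199/902, kal=ke, stoflapok=-584, tal=smudrum_on}

Derivation:
Using mathcell.prime on x='82': 82.
Calling mathcell.reciproc(), and observe 1/82.
Using mathcell.grow on x='3', → 247/82.
Now I run mathcell.times on x='17/11': 4199/902.
Invoking drawer.lodge on k='gredipre', v='%0', and see nil.
Using drawer.lodge on k='kal', v='ke', → nil.
I run mathcell.times on x='-38', → -79781/451.


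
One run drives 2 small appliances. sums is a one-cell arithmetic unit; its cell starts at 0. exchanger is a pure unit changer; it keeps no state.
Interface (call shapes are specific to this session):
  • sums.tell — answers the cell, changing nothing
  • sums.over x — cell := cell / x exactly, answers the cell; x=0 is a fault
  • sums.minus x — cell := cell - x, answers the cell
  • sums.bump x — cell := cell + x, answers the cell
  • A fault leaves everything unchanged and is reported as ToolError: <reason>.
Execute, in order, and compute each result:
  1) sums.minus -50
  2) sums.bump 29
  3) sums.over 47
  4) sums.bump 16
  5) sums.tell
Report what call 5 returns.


;; 1. minus(x='-50') ~> 50
;; 2. bump(x='29') ~> 79
;; 3. over(x='47') ~> 79/47
;; 4. bump(x='16') ~> 831/47
;; 5. tell() ~> 831/47

Answer: 831/47


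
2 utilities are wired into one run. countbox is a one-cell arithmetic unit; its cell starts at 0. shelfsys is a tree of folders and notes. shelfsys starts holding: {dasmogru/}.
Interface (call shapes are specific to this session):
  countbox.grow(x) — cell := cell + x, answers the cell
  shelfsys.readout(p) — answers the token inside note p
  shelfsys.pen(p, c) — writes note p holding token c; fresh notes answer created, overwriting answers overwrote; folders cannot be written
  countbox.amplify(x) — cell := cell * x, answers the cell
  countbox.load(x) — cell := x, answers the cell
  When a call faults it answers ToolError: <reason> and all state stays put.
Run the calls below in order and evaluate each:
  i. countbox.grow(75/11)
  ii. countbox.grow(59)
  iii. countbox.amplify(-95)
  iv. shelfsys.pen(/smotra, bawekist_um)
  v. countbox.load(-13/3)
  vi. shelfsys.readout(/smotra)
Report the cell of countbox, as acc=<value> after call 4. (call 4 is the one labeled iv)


Act: countbox.grow[75/11]
Obs: 75/11
Act: countbox.grow[59]
Obs: 724/11
Act: countbox.amplify[-95]
Obs: -68780/11
Act: shelfsys.pen[/smotra; bawekist_um]
Obs: created
Act: countbox.load[-13/3]
Obs: -13/3
Act: shelfsys.readout[/smotra]
Obs: bawekist_um

Answer: acc=-68780/11


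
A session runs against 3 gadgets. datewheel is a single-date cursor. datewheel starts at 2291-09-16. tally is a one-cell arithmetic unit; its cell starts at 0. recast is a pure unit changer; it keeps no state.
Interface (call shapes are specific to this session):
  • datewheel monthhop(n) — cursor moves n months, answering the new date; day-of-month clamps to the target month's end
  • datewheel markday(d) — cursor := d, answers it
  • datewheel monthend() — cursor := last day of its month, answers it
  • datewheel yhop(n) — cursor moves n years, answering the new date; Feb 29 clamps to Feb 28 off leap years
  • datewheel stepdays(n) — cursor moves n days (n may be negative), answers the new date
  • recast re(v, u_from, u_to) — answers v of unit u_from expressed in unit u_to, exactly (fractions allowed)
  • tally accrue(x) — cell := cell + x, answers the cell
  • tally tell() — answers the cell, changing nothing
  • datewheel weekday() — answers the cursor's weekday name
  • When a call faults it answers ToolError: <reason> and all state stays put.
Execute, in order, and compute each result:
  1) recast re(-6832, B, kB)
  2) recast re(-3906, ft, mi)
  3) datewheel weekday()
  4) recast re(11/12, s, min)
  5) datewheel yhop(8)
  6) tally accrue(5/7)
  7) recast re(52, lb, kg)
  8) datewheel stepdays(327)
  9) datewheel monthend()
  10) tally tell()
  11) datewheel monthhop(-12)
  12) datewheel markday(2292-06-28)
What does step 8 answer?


Answer: 2300-08-09

Derivation:
Step: recast re[v: -6832; u_from: B; u_to: kB]
Result: -854/125
Step: recast re[v: -3906; u_from: ft; u_to: mi]
Result: -651/880
Step: datewheel weekday[]
Result: Wednesday
Step: recast re[v: 11/12; u_from: s; u_to: min]
Result: 11/720
Step: datewheel yhop[n: 8]
Result: 2299-09-16
Step: tally accrue[x: 5/7]
Result: 5/7
Step: recast re[v: 52; u_from: lb; u_to: kg]
Result: 589670081/25000000
Step: datewheel stepdays[n: 327]
Result: 2300-08-09
Step: datewheel monthend[]
Result: 2300-08-31
Step: tally tell[]
Result: 5/7
Step: datewheel monthhop[n: -12]
Result: 2299-08-31
Step: datewheel markday[d: 2292-06-28]
Result: 2292-06-28


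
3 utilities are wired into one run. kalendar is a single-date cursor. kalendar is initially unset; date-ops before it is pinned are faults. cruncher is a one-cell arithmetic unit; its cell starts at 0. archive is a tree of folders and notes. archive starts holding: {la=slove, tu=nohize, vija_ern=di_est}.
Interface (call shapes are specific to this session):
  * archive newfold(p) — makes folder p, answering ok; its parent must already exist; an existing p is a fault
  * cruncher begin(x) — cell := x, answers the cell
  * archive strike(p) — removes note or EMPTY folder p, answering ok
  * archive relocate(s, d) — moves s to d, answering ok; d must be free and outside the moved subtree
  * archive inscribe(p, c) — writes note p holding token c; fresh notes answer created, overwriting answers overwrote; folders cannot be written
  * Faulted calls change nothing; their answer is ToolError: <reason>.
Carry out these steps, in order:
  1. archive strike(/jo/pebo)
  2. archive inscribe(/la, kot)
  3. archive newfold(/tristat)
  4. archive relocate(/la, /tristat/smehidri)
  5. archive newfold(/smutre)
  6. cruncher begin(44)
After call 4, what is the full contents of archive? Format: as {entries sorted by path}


-- archive strike(p='/jo/pebo') => ToolError: not found
-- archive inscribe(p='/la', c='kot') => overwrote
-- archive newfold(p='/tristat') => ok
-- archive relocate(s='/la', d='/tristat/smehidri') => ok
-- archive newfold(p='/smutre') => ok
-- cruncher begin(x='44') => 44

Answer: {tristat/, tristat/smehidri=kot, tu=nohize, vija_ern=di_est}


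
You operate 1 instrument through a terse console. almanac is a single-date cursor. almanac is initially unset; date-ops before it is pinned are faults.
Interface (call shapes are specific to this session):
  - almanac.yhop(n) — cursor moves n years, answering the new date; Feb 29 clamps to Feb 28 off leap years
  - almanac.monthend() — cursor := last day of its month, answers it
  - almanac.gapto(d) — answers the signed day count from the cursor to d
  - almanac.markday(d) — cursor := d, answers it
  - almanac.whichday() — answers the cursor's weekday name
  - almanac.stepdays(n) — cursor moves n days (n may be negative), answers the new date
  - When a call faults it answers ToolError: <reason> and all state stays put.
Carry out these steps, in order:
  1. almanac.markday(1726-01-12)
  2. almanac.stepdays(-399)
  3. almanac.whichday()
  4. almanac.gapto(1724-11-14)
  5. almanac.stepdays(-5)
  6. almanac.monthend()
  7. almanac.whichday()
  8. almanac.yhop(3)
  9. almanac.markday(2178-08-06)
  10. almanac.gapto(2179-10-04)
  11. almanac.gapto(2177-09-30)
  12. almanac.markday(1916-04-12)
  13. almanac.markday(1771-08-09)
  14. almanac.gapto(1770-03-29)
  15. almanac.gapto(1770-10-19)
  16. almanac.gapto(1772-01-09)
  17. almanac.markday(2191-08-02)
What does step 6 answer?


Answer: 1724-12-31

Derivation:
Then almanac.markday(d→1726-01-12), and observe 1726-01-12.
I use almanac.stepdays(n→-399), and get 1724-12-09.
Calling almanac.whichday, which returns Saturday.
I invoke almanac.gapto(d→1724-11-14), and see -25.
I call almanac.stepdays(n→-5), and get 1724-12-04.
I run almanac.monthend(), and get 1724-12-31.
Now I run almanac.whichday(), and get Sunday.
I try almanac.yhop(n→3), — result: 1727-12-31.
I use almanac.markday(d→2178-08-06), and see 2178-08-06.
Now I run almanac.gapto(d→2179-10-04), and observe 424.
Calling almanac.gapto(d→2177-09-30), giving -310.
I call almanac.markday(d→1916-04-12): 1916-04-12.
Then almanac.markday(d→1771-08-09), and get 1771-08-09.
Using almanac.gapto(d→1770-03-29), → -498.
Invoking almanac.gapto(d→1770-10-19), which returns -294.
Invoking almanac.gapto(d→1772-01-09): 153.
Next I call almanac.markday(d→2191-08-02): 2191-08-02.


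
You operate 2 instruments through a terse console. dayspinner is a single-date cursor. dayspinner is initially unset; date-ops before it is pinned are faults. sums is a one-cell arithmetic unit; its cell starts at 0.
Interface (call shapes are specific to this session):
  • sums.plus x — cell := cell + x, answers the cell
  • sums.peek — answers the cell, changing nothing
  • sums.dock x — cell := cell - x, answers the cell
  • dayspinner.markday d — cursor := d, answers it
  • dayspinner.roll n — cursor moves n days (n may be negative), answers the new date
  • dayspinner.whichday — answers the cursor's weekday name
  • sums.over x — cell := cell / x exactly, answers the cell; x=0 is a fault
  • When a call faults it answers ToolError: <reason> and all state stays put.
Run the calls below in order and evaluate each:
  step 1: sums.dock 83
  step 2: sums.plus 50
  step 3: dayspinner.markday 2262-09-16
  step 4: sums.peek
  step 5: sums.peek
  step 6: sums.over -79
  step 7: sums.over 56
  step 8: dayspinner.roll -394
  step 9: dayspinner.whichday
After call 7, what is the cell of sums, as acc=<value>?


Answer: acc=33/4424

Derivation:
$ sums.dock x='83'
:: -83
$ sums.plus x='50'
:: -33
$ dayspinner.markday d='2262-09-16'
:: 2262-09-16
$ sums.peek
:: -33
$ sums.peek
:: -33
$ sums.over x='-79'
:: 33/79
$ sums.over x='56'
:: 33/4424
$ dayspinner.roll n='-394'
:: 2261-08-18
$ dayspinner.whichday
:: Sunday


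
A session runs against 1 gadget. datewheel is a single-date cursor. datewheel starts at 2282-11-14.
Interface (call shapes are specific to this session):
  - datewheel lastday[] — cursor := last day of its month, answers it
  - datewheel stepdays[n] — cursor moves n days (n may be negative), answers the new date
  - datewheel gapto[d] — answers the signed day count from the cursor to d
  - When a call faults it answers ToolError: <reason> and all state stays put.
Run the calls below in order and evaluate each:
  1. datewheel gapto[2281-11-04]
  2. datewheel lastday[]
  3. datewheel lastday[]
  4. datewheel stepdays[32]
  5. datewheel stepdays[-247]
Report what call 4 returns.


-> datewheel gapto(d: 2281-11-04)
<- -375
-> datewheel lastday()
<- 2282-11-30
-> datewheel lastday()
<- 2282-11-30
-> datewheel stepdays(n: 32)
<- 2283-01-01
-> datewheel stepdays(n: -247)
<- 2282-04-29

Answer: 2283-01-01


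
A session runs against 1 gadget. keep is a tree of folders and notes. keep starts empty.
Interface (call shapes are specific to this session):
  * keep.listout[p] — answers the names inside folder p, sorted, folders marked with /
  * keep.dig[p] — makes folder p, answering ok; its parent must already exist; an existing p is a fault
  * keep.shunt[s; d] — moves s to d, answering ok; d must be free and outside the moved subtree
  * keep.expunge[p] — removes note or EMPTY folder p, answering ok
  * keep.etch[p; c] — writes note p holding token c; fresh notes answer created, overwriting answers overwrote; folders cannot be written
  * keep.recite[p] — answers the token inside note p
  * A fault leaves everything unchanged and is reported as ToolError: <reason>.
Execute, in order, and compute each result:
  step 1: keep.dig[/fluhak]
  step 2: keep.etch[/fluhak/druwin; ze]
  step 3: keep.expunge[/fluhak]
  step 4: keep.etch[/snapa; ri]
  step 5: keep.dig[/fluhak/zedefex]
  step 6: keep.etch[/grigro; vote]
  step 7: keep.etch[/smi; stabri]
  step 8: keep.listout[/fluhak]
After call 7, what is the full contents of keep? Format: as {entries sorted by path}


Act: dig[p: /fluhak]
Obs: ok
Act: etch[p: /fluhak/druwin; c: ze]
Obs: created
Act: expunge[p: /fluhak]
Obs: ToolError: not empty
Act: etch[p: /snapa; c: ri]
Obs: created
Act: dig[p: /fluhak/zedefex]
Obs: ok
Act: etch[p: /grigro; c: vote]
Obs: created
Act: etch[p: /smi; c: stabri]
Obs: created
Act: listout[p: /fluhak]
Obs: [druwin, zedefex/]

Answer: {fluhak/, fluhak/druwin=ze, fluhak/zedefex/, grigro=vote, smi=stabri, snapa=ri}


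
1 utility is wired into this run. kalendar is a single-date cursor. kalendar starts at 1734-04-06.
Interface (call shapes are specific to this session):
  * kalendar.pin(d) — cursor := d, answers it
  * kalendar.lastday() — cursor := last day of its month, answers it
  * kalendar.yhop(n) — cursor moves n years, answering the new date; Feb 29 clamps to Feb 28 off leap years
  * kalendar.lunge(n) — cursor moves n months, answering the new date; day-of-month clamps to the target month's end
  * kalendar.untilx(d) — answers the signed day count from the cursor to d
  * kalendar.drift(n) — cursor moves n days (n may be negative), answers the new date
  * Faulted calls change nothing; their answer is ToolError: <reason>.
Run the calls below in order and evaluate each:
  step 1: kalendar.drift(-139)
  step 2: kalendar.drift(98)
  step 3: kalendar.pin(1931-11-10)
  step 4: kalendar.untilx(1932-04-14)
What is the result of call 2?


Answer: 1734-02-24

Derivation:
I invoke drift(-139), — result: 1733-11-18.
Then drift(98), and get 1734-02-24.
Next I call pin(1931-11-10), and observe 1931-11-10.
I call untilx(1932-04-14), giving 156.


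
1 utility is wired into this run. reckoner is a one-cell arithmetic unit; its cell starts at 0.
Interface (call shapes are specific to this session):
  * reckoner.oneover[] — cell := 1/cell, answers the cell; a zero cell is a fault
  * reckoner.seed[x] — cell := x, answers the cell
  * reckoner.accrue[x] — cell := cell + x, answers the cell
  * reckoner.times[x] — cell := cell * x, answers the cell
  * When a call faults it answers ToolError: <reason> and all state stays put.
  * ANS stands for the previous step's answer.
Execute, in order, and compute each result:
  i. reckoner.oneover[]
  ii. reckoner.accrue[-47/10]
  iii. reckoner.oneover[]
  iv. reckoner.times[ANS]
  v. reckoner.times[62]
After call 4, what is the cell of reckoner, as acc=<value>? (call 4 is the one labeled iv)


Answer: acc=100/2209

Derivation:
Invoking reckoner.oneover(): ToolError: reciprocal of zero.
I use reckoner.accrue using x→-47/10: -47/10.
I invoke reckoner.oneover, yielding -10/47.
I use reckoner.times using x→ANS, which returns 100/2209.
Next I call reckoner.times using x→62, → 6200/2209.


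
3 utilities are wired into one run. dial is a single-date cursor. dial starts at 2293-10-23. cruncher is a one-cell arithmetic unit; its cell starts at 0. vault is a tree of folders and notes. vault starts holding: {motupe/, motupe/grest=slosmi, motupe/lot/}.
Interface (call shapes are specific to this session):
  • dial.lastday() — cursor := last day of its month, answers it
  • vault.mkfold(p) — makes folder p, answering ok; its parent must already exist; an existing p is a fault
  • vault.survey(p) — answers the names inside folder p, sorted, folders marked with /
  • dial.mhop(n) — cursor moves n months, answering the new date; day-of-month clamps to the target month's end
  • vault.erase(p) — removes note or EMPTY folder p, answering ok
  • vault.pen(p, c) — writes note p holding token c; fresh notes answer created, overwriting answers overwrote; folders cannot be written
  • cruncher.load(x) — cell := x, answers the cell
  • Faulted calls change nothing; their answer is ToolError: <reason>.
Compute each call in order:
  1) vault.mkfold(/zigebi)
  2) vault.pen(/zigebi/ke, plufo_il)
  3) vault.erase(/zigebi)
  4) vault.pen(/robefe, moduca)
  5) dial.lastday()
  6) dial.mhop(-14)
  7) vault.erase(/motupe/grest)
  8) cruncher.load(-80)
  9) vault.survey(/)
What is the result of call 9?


Answer: [motupe/, robefe, zigebi/]

Derivation:
;; 1. vault.mkfold(p=/zigebi) => ok
;; 2. vault.pen(p=/zigebi/ke, c=plufo_il) => created
;; 3. vault.erase(p=/zigebi) => ToolError: not empty
;; 4. vault.pen(p=/robefe, c=moduca) => created
;; 5. dial.lastday() => 2293-10-31
;; 6. dial.mhop(n=-14) => 2292-08-31
;; 7. vault.erase(p=/motupe/grest) => ok
;; 8. cruncher.load(x=-80) => -80
;; 9. vault.survey(p=/) => [motupe/, robefe, zigebi/]


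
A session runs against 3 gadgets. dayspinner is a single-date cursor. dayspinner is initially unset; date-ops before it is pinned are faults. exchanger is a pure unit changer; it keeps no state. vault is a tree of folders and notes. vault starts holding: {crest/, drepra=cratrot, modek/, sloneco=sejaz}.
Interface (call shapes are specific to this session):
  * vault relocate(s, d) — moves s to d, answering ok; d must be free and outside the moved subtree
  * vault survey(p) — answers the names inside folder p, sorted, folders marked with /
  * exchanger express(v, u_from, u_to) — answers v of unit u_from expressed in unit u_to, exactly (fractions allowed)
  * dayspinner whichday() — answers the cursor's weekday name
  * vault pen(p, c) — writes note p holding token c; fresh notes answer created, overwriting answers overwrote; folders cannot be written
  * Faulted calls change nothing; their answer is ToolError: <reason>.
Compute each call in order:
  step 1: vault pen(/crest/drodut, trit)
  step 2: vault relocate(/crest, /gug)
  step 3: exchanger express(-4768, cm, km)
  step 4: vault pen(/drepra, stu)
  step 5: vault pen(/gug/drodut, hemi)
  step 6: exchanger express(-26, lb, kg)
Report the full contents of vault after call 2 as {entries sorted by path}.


Answer: {drepra=cratrot, gug/, gug/drodut=trit, modek/, sloneco=sejaz}

Derivation:
! vault pen(/crest/drodut, trit) : created
! vault relocate(/crest, /gug) : ok
! exchanger express(-4768, cm, km) : -149/3125
! vault pen(/drepra, stu) : overwrote
! vault pen(/gug/drodut, hemi) : overwrote
! exchanger express(-26, lb, kg) : -589670081/50000000


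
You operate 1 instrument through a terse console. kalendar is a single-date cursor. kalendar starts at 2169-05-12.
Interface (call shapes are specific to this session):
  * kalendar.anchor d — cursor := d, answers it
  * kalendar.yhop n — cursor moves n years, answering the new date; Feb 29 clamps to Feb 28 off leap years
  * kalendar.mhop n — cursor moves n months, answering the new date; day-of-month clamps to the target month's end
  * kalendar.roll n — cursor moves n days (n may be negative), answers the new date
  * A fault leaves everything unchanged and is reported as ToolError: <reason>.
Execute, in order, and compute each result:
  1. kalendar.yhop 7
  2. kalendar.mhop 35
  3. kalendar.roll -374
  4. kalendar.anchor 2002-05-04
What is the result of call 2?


·→ kalendar.yhop(n=7)
·← 2176-05-12
·→ kalendar.mhop(n=35)
·← 2179-04-12
·→ kalendar.roll(n=-374)
·← 2178-04-03
·→ kalendar.anchor(d=2002-05-04)
·← 2002-05-04

Answer: 2179-04-12


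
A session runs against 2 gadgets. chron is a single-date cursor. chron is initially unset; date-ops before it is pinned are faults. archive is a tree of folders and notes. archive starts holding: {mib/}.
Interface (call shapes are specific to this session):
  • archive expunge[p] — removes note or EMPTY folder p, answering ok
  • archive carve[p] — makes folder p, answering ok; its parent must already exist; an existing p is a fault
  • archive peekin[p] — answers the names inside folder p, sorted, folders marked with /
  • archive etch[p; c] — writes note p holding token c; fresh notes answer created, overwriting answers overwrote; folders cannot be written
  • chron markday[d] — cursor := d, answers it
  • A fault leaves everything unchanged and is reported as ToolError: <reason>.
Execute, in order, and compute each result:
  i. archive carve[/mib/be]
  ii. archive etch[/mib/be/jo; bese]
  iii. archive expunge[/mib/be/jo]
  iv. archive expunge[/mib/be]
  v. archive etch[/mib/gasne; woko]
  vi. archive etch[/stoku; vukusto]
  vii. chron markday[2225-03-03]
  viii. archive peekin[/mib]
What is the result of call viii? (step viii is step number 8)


Answer: [gasne]

Derivation:
Do: archive carve[p→/mib/be]
See: ok
Do: archive etch[p→/mib/be/jo; c→bese]
See: created
Do: archive expunge[p→/mib/be/jo]
See: ok
Do: archive expunge[p→/mib/be]
See: ok
Do: archive etch[p→/mib/gasne; c→woko]
See: created
Do: archive etch[p→/stoku; c→vukusto]
See: created
Do: chron markday[d→2225-03-03]
See: 2225-03-03
Do: archive peekin[p→/mib]
See: [gasne]


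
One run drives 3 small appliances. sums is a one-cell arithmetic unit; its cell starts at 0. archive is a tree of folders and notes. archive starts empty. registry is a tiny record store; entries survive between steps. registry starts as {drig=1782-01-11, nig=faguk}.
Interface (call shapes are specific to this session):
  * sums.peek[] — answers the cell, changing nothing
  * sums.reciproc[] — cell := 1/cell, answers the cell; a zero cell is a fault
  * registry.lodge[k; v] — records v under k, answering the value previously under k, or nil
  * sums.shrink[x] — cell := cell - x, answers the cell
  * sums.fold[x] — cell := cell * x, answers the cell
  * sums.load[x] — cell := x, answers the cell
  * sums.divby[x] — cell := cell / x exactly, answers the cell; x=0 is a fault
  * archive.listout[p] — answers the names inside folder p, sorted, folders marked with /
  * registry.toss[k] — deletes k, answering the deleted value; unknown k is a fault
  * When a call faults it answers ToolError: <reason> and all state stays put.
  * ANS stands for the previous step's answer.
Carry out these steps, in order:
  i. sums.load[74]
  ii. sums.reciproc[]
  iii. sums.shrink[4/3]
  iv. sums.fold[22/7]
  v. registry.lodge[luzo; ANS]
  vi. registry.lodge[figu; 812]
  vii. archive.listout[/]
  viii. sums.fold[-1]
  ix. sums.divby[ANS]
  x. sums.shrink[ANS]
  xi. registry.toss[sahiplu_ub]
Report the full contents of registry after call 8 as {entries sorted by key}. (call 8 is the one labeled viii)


-- load(x='74') => 74
-- reciproc() => 1/74
-- shrink(x='4/3') => -293/222
-- fold(x='22/7') => -3223/777
-- lodge(k='luzo', v='ANS') => nil
-- lodge(k='figu', v='812') => nil
-- listout(p='/') => []
-- fold(x='-1') => 3223/777
-- divby(x='ANS') => 1
-- shrink(x='ANS') => 0
-- toss(k='sahiplu_ub') => ToolError: no such key sahiplu_ub

Answer: {drig=1782-01-11, figu=812, luzo=-3223/777, nig=faguk}


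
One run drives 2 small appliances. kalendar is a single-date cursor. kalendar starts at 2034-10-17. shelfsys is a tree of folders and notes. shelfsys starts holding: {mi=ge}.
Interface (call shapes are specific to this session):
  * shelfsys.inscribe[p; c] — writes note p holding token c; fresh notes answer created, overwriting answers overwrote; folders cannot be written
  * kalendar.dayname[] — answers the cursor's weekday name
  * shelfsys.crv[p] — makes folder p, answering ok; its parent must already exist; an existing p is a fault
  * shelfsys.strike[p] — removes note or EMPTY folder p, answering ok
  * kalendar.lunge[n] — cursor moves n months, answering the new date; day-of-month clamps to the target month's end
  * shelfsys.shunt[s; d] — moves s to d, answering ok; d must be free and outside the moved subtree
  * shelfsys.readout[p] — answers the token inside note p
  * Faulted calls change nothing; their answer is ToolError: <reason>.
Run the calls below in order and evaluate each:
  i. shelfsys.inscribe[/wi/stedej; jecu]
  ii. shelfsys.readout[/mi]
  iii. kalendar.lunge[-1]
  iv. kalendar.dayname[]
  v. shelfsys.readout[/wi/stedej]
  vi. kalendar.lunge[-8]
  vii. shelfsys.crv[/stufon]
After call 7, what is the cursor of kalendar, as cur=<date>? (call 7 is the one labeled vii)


! 1. shelfsys.inscribe(p: /wi/stedej, c: jecu) -> ToolError: no parent
! 2. shelfsys.readout(p: /mi) -> ge
! 3. kalendar.lunge(n: -1) -> 2034-09-17
! 4. kalendar.dayname() -> Sunday
! 5. shelfsys.readout(p: /wi/stedej) -> ToolError: not found
! 6. kalendar.lunge(n: -8) -> 2034-01-17
! 7. shelfsys.crv(p: /stufon) -> ok

Answer: cur=2034-01-17
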